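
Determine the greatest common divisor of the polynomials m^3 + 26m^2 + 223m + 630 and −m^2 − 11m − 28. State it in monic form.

Repeated division with remainder:
  m^3 + 26m^2 + 223m + 630 = (−m − 15)(−m^2 − 11m − 28) + (30m + 210)
  −m^2 − 11m − 28 = (−(1/30)m − 2/15)(30m + 210) + (0)
Last nonzero remainder: 30m + 210. Dividing through by 30 gives the monic gcd m + 7.

m + 7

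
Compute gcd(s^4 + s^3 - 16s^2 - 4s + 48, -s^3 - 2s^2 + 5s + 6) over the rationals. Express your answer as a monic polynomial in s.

s - 2

By polynomial division,
  s^4 + s^3 - 16s^2 - 4s + 48 = (-s + 1)(-s^3 - 2s^2 + 5s + 6) + (-9s^2 - 3s + 42)
  -s^3 - 2s^2 + 5s + 6 = ((1/9)s + 5/27)(-9s^2 - 3s + 42) + ((8/9)s - 16/9)
  -9s^2 - 3s + 42 = (-(81/8)s - 189/8)((8/9)s - 16/9) + (0)
Last nonzero remainder: (8/9)s - 16/9. Dividing through by 8/9 gives the monic gcd s - 2.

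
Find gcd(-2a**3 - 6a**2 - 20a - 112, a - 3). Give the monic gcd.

1

Euclidean algorithm in ℚ[a]:
  -2a**3 - 6a**2 - 20a - 112 = (-2a**2 - 12a - 56)(a - 3) + (-280)
  a - 3 = (-(1/280)a + 3/280)(-280) + (0)
The last nonzero remainder is the constant -280, so the polynomials are coprime and gcd = 1.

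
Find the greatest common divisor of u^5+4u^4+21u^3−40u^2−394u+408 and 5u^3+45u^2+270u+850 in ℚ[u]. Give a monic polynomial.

u^2+4u+34

Repeated division with remainder:
  u^5+4u^4+21u^3−40u^2−394u+408 = ((1/5)u^2−u+12/5)(5u^3+45u^2+270u+850) + (−48u^2−192u−1632)
  5u^3+45u^2+270u+850 = (−(5/48)u−25/48)(−48u^2−192u−1632) + (0)
Last nonzero remainder: −48u^2−192u−1632. Dividing through by −48 gives the monic gcd u^2+4u+34.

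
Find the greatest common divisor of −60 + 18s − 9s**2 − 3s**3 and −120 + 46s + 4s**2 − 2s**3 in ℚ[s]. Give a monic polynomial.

By polynomial division,
  −3s**3 − 9s**2 + 18s − 60 = (3/2)(−2s**3 + 4s**2 + 46s − 120) + (−15s**2 − 51s + 120)
  −2s**3 + 4s**2 + 46s − 120 = ((2/15)s − 18/25)(−15s**2 − 51s + 120) + (−(168/25)s − 168/5)
  −15s**2 − 51s + 120 = ((125/56)s − 25/7)(−(168/25)s − 168/5) + (0)
Last nonzero remainder: −(168/25)s − 168/5. Dividing through by −168/25 gives the monic gcd s + 5.

5 + s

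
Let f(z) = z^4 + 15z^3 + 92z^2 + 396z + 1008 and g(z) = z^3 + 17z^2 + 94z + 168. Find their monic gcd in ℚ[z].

z^2 + 13z + 42

By polynomial division,
  z^4 + 15z^3 + 92z^2 + 396z + 1008 = (z - 2)(z^3 + 17z^2 + 94z + 168) + (32z^2 + 416z + 1344)
  z^3 + 17z^2 + 94z + 168 = ((1/32)z + 1/8)(32z^2 + 416z + 1344) + (0)
Last nonzero remainder: 32z^2 + 416z + 1344. Dividing through by 32 gives the monic gcd z^2 + 13z + 42.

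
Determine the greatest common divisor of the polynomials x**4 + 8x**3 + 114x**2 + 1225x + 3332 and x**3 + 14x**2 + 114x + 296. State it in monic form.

Euclidean algorithm in ℚ[x]:
  x**4 + 8x**3 + 114x**2 + 1225x + 3332 = (x - 6)(x**3 + 14x**2 + 114x + 296) + (84x**2 + 1613x + 5108)
  x**3 + 14x**2 + 114x + 296 = ((1/84)x - 437/7056)(84x**2 + 1613x + 5108) + ((1080193/7056)x + 1080193/1764)
  84x**2 + 1613x + 5108 = ((592704/1080193)x + 9010512/1080193)((1080193/7056)x + 1080193/1764) + (0)
Last nonzero remainder: (1080193/7056)x + 1080193/1764. Dividing through by 1080193/7056 gives the monic gcd x + 4.

x + 4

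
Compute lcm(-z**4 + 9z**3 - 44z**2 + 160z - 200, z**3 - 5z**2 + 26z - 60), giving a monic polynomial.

Euclidean algorithm in ℚ[z]:
  -z**4 + 9z**3 - 44z**2 + 160z - 200 = (-z + 4)(z**3 - 5z**2 + 26z - 60) + (2z**2 - 4z + 40)
  z**3 - 5z**2 + 26z - 60 = ((1/2)z - 3/2)(2z**2 - 4z + 40) + (0)
Last nonzero remainder: 2z**2 - 4z + 40. Dividing through by 2 gives the monic gcd z**2 - 2z + 20.
Then lcm(f, g) = f·g / gcd(f, g); expanding and making the result monic gives the answer.

z**5 - 12z**4 + 71z**3 - 292z**2 + 680z - 600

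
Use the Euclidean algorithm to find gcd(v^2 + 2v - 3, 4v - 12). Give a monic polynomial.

1

Euclidean algorithm in ℚ[v]:
  v^2 + 2v - 3 = ((1/4)v + 5/4)(4v - 12) + (12)
  4v - 12 = ((1/3)v - 1)(12) + (0)
The last nonzero remainder is the constant 12, so the polynomials are coprime and gcd = 1.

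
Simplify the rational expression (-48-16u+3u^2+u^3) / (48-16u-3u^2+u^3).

(3+u)/(-3+u)

By polynomial division,
  u^3+3u^2-16u-48 = (u^3-3u^2-16u+48) + (6u^2-96)
  u^3-3u^2-16u+48 = ((1/6)u-1/2)(6u^2-96) + (0)
Last nonzero remainder: 6u^2-96. Dividing through by 6 gives the monic gcd u^2-16.
Cancel u^2-16 from numerator and denominator to get the reduced form.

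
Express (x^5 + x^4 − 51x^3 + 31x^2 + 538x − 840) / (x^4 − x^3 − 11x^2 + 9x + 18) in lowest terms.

Euclidean algorithm in ℚ[x]:
  x^5 + x^4 − 51x^3 + 31x^2 + 538x − 840 = (x + 2)(x^4 − x^3 − 11x^2 + 9x + 18) + (−38x^3 + 44x^2 + 502x − 876)
  x^4 − x^3 − 11x^2 + 9x + 18 = (−(1/38)x − 3/722)(−38x^3 + 44x^2 + 502x − 876) + ((864/361)x^2 − (4320/361)x + 5184/361)
  −38x^3 + 44x^2 + 502x − 876 = (−(6859/432)x − 26353/432)((864/361)x^2 − (4320/361)x + 5184/361) + (0)
Last nonzero remainder: (864/361)x^2 − (4320/361)x + 5184/361. Dividing through by 864/361 gives the monic gcd x^2 − 5x + 6.
Cancel x^2 − 5x + 6 from numerator and denominator to get the reduced form.

(x^3 + 6x^2 − 27x − 140)/(x^2 + 4x + 3)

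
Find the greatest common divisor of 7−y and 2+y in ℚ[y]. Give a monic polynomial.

1

By polynomial division,
  −y+7 = (−1)(y+2) + (9)
  y+2 = ((1/9)y+2/9)(9) + (0)
The last nonzero remainder is the constant 9, so the polynomials are coprime and gcd = 1.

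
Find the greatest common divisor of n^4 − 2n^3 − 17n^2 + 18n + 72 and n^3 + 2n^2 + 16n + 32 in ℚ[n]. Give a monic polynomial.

n + 2

Repeated division with remainder:
  n^4 − 2n^3 − 17n^2 + 18n + 72 = (n − 4)(n^3 + 2n^2 + 16n + 32) + (−25n^2 + 50n + 200)
  n^3 + 2n^2 + 16n + 32 = (−(1/25)n − 4/25)(−25n^2 + 50n + 200) + (32n + 64)
  −25n^2 + 50n + 200 = (−(25/32)n + 25/8)(32n + 64) + (0)
Last nonzero remainder: 32n + 64. Dividing through by 32 gives the monic gcd n + 2.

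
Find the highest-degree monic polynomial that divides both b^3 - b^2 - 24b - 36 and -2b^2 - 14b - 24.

b + 3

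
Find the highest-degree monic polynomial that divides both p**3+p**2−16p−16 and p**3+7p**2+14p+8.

p**2+5p+4

Euclidean algorithm in ℚ[p]:
  p**3+p**2−16p−16 = (p**3+7p**2+14p+8) + (−6p**2−30p−24)
  p**3+7p**2+14p+8 = (−(1/6)p−1/3)(−6p**2−30p−24) + (0)
Last nonzero remainder: −6p**2−30p−24. Dividing through by −6 gives the monic gcd p**2+5p+4.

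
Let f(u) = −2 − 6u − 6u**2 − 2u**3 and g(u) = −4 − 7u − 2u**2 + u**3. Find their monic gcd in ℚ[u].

By polynomial division,
  −2u**3 − 6u**2 − 6u − 2 = (−2)(u**3 − 2u**2 − 7u − 4) + (−10u**2 − 20u − 10)
  u**3 − 2u**2 − 7u − 4 = (−(1/10)u + 2/5)(−10u**2 − 20u − 10) + (0)
Last nonzero remainder: −10u**2 − 20u − 10. Dividing through by −10 gives the monic gcd u**2 + 2u + 1.

1 + 2u + u**2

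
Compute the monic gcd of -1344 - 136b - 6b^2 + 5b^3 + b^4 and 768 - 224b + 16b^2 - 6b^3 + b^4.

Apply the Euclidean algorithm:
  b^4 + 5b^3 - 6b^2 - 136b - 1344 = (b^4 - 6b^3 + 16b^2 - 224b + 768) + (11b^3 - 22b^2 + 88b - 2112)
  b^4 - 6b^3 + 16b^2 - 224b + 768 = ((1/11)b - 4/11)(11b^3 - 22b^2 + 88b - 2112) + (0)
Last nonzero remainder: 11b^3 - 22b^2 + 88b - 2112. Dividing through by 11 gives the monic gcd b^3 - 2b^2 + 8b - 192.

-192 + 8b - 2b^2 + b^3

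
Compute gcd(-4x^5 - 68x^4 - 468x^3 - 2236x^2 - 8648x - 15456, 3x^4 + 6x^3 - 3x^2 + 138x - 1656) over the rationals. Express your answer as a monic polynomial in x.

x^3 + 6x^2 + 23x + 138

By polynomial division,
  -4x^5 - 68x^4 - 468x^3 - 2236x^2 - 8648x - 15456 = (-(4/3)x - 20)(3x^4 + 6x^3 - 3x^2 + 138x - 1656) + (-352x^3 - 2112x^2 - 8096x - 48576)
  3x^4 + 6x^3 - 3x^2 + 138x - 1656 = (-(3/352)x + 3/88)(-352x^3 - 2112x^2 - 8096x - 48576) + (0)
Last nonzero remainder: -352x^3 - 2112x^2 - 8096x - 48576. Dividing through by -352 gives the monic gcd x^3 + 6x^2 + 23x + 138.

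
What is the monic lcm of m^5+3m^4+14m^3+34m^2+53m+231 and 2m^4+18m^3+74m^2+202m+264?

m^6+7m^5+26m^4+90m^3+189m^2+443m+924

By polynomial division,
  m^5+3m^4+14m^3+34m^2+53m+231 = ((1/2)m-3)(2m^4+18m^3+74m^2+202m+264) + (31m^3+155m^2+527m+1023)
  2m^4+18m^3+74m^2+202m+264 = ((2/31)m+8/31)(31m^3+155m^2+527m+1023) + (0)
Last nonzero remainder: 31m^3+155m^2+527m+1023. Dividing through by 31 gives the monic gcd m^3+5m^2+17m+33.
Then lcm(f, g) = f·g / gcd(f, g); expanding and making the result monic gives the answer.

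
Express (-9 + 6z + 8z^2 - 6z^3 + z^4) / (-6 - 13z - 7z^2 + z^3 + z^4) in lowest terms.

Repeated division with remainder:
  z^4 - 6z^3 + 8z^2 + 6z - 9 = (z^4 + z^3 - 7z^2 - 13z - 6) + (-7z^3 + 15z^2 + 19z - 3)
  z^4 + z^3 - 7z^2 - 13z - 6 = (-(1/7)z - 22/49)(-7z^3 + 15z^2 + 19z - 3) + ((120/49)z^2 - (240/49)z - 360/49)
  -7z^3 + 15z^2 + 19z - 3 = (-(343/120)z + 49/120)((120/49)z^2 - (240/49)z - 360/49) + (0)
Last nonzero remainder: (120/49)z^2 - (240/49)z - 360/49. Dividing through by 120/49 gives the monic gcd z^2 - 2z - 3.
Cancel z^2 - 2z - 3 from numerator and denominator to get the reduced form.

(3 - 4z + z^2)/(2 + 3z + z^2)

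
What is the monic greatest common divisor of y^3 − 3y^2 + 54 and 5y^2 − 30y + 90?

y^2 − 6y + 18

Euclidean algorithm in ℚ[y]:
  y^3 − 3y^2 + 54 = ((1/5)y + 3/5)(5y^2 − 30y + 90) + (0)
Last nonzero remainder: 5y^2 − 30y + 90. Dividing through by 5 gives the monic gcd y^2 − 6y + 18.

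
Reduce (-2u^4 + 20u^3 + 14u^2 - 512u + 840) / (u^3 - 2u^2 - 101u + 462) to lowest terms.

Repeated division with remainder:
  -2u^4 + 20u^3 + 14u^2 - 512u + 840 = (-2u + 16)(u^3 - 2u^2 - 101u + 462) + (-156u^2 + 2028u - 6552)
  u^3 - 2u^2 - 101u + 462 = (-(1/156)u - 11/156)(-156u^2 + 2028u - 6552) + (0)
Last nonzero remainder: -156u^2 + 2028u - 6552. Dividing through by -156 gives the monic gcd u^2 - 13u + 42.
Cancel u^2 - 13u + 42 from numerator and denominator to get the reduced form.

(-2u^2 - 6u + 20)/(u + 11)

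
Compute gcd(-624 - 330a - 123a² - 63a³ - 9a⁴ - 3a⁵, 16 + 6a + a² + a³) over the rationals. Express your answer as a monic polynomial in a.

Euclidean algorithm in ℚ[a]:
  -3a⁵ - 9a⁴ - 63a³ - 123a² - 330a - 624 = (-3a² - 6a - 39)(a³ + a² + 6a + 16) + (0)
The last nonzero remainder a³ + a² + 6a + 16 is already monic.

16 + 6a + a² + a³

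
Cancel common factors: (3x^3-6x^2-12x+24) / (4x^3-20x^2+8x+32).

By polynomial division,
  3x^3-6x^2-12x+24 = (3/4)(4x^3-20x^2+8x+32) + (9x^2-18x)
  4x^3-20x^2+8x+32 = ((4/9)x-4/3)(9x^2-18x) + (-16x+32)
  9x^2-18x = (-(9/16)x)(-16x+32) + (0)
Last nonzero remainder: -16x+32. Dividing through by -16 gives the monic gcd x-2.
Cancel x-2 from numerator and denominator to get the reduced form.

(3x^2-12)/(4x^2-12x-16)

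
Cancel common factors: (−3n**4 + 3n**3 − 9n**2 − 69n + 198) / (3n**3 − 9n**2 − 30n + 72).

Apply the Euclidean algorithm:
  −3n**4 + 3n**3 − 9n**2 − 69n + 198 = (−n − 2)(3n**3 − 9n**2 − 30n + 72) + (−57n**2 − 57n + 342)
  3n**3 − 9n**2 − 30n + 72 = (−(1/19)n + 4/19)(−57n**2 − 57n + 342) + (0)
Last nonzero remainder: −57n**2 − 57n + 342. Dividing through by −57 gives the monic gcd n**2 + n − 6.
Cancel n**2 + n − 6 from numerator and denominator to get the reduced form.

(−n**2 + 2n − 11)/(n − 4)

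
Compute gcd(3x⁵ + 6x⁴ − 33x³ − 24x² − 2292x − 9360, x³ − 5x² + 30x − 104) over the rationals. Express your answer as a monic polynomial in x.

x² − x + 26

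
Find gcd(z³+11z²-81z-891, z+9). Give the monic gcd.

z+9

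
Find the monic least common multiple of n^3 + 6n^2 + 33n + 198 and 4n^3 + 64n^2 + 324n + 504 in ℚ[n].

n^5 + 16n^4 + 114n^3 + 654n^2 + 2673n + 4158

By polynomial division,
  n^3 + 6n^2 + 33n + 198 = (1/4)(4n^3 + 64n^2 + 324n + 504) + (−10n^2 − 48n + 72)
  4n^3 + 64n^2 + 324n + 504 = (−(2/5)n − 112/25)(−10n^2 − 48n + 72) + ((3444/25)n + 20664/25)
  −10n^2 − 48n + 72 = (−(125/1722)n + 25/287)((3444/25)n + 20664/25) + (0)
Last nonzero remainder: (3444/25)n + 20664/25. Dividing through by 3444/25 gives the monic gcd n + 6.
Then lcm(f, g) = f·g / gcd(f, g); expanding and making the result monic gives the answer.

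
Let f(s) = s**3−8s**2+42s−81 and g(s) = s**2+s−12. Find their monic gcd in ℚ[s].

Repeated division with remainder:
  s**3−8s**2+42s−81 = (s−9)(s**2+s−12) + (63s−189)
  s**2+s−12 = ((1/63)s+4/63)(63s−189) + (0)
Last nonzero remainder: 63s−189. Dividing through by 63 gives the monic gcd s−3.

s−3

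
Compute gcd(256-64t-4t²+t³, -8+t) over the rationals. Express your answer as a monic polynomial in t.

Apply the Euclidean algorithm:
  t³-4t²-64t+256 = (t²+4t-32)(t-8) + (0)
The last nonzero remainder t-8 is already monic.

-8+t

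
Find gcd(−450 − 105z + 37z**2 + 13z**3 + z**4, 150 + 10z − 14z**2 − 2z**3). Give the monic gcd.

−75 − 5z + 7z**2 + z**3

Repeated division with remainder:
  z**4 + 13z**3 + 37z**2 − 105z − 450 = (−(1/2)z − 3)(−2z**3 − 14z**2 + 10z + 150) + (0)
Last nonzero remainder: −2z**3 − 14z**2 + 10z + 150. Dividing through by −2 gives the monic gcd z**3 + 7z**2 − 5z − 75.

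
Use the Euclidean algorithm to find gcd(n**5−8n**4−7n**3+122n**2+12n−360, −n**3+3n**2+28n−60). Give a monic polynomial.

Euclidean algorithm in ℚ[n]:
  n**5−8n**4−7n**3+122n**2+12n−360 = (−n**2+5n−6)(−n**3+3n**2+28n−60) + (−60n**2+480n−720)
  −n**3+3n**2+28n−60 = ((1/60)n+1/12)(−60n**2+480n−720) + (0)
Last nonzero remainder: −60n**2+480n−720. Dividing through by −60 gives the monic gcd n**2−8n+12.

n**2−8n+12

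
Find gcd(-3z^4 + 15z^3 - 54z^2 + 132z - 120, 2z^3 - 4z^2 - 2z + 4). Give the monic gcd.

z - 2

Euclidean algorithm in ℚ[z]:
  -3z^4 + 15z^3 - 54z^2 + 132z - 120 = (-(3/2)z + 9/2)(2z^3 - 4z^2 - 2z + 4) + (-39z^2 + 147z - 138)
  2z^3 - 4z^2 - 2z + 4 = (-(2/39)z - 46/507)(-39z^2 + 147z - 138) + ((720/169)z - 1440/169)
  -39z^2 + 147z - 138 = (-(2197/240)z + 3887/240)((720/169)z - 1440/169) + (0)
Last nonzero remainder: (720/169)z - 1440/169. Dividing through by 720/169 gives the monic gcd z - 2.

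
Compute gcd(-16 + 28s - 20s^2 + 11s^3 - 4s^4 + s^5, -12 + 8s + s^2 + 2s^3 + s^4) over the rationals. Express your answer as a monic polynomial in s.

Apply the Euclidean algorithm:
  s^5 - 4s^4 + 11s^3 - 20s^2 + 28s - 16 = (s - 6)(s^4 + 2s^3 + s^2 + 8s - 12) + (22s^3 - 22s^2 + 88s - 88)
  s^4 + 2s^3 + s^2 + 8s - 12 = ((1/22)s + 3/22)(22s^3 - 22s^2 + 88s - 88) + (0)
Last nonzero remainder: 22s^3 - 22s^2 + 88s - 88. Dividing through by 22 gives the monic gcd s^3 - s^2 + 4s - 4.

-4 + 4s - s^2 + s^3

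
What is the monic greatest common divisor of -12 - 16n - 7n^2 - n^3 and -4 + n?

Euclidean algorithm in ℚ[n]:
  -n^3 - 7n^2 - 16n - 12 = (-n^2 - 11n - 60)(n - 4) + (-252)
  n - 4 = (-(1/252)n + 1/63)(-252) + (0)
The last nonzero remainder is the constant -252, so the polynomials are coprime and gcd = 1.

1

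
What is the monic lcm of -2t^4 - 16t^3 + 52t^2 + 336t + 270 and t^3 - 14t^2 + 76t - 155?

t^6 - t^5 - 67t^4 + 314t^3 + 571t^2 - 3993t - 4185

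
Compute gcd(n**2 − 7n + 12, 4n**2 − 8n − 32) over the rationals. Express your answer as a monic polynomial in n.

Euclidean algorithm in ℚ[n]:
  n**2 − 7n + 12 = (1/4)(4n**2 − 8n − 32) + (−5n + 20)
  4n**2 − 8n − 32 = (−(4/5)n − 8/5)(−5n + 20) + (0)
Last nonzero remainder: −5n + 20. Dividing through by −5 gives the monic gcd n − 4.

n − 4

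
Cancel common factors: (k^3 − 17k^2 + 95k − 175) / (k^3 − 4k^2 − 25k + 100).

Euclidean algorithm in ℚ[k]:
  k^3 − 17k^2 + 95k − 175 = (k^3 − 4k^2 − 25k + 100) + (−13k^2 + 120k − 275)
  k^3 − 4k^2 − 25k + 100 = (−(1/13)k − 68/169)(−13k^2 + 120k − 275) + ((360/169)k − 1800/169)
  −13k^2 + 120k − 275 = (−(2197/360)k + 1859/72)((360/169)k − 1800/169) + (0)
Last nonzero remainder: (360/169)k − 1800/169. Dividing through by 360/169 gives the monic gcd k − 5.
Cancel k − 5 from numerator and denominator to get the reduced form.

(k^2 − 12k + 35)/(k^2 + k − 20)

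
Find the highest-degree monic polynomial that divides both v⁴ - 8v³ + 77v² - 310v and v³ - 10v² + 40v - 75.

v - 5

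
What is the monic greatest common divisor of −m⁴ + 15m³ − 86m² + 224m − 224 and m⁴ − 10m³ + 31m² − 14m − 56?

m³ − 11m² + 42m − 56

Apply the Euclidean algorithm:
  −m⁴ + 15m³ − 86m² + 224m − 224 = (−1)(m⁴ − 10m³ + 31m² − 14m − 56) + (5m³ − 55m² + 210m − 280)
  m⁴ − 10m³ + 31m² − 14m − 56 = ((1/5)m + 1/5)(5m³ − 55m² + 210m − 280) + (0)
Last nonzero remainder: 5m³ − 55m² + 210m − 280. Dividing through by 5 gives the monic gcd m³ − 11m² + 42m − 56.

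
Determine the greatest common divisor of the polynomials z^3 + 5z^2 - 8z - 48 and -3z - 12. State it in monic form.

z + 4

By polynomial division,
  z^3 + 5z^2 - 8z - 48 = (-(1/3)z^2 - (1/3)z + 4)(-3z - 12) + (0)
Last nonzero remainder: -3z - 12. Dividing through by -3 gives the monic gcd z + 4.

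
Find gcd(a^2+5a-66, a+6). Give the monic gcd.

By polynomial division,
  a^2+5a-66 = (a-1)(a+6) + (-60)
  a+6 = (-(1/60)a-1/10)(-60) + (0)
The last nonzero remainder is the constant -60, so the polynomials are coprime and gcd = 1.

1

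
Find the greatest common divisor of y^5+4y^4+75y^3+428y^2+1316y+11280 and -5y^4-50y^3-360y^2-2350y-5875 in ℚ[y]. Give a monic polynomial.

y^2+47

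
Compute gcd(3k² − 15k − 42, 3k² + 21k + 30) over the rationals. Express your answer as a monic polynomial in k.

Euclidean algorithm in ℚ[k]:
  3k² − 15k − 42 = (3k² + 21k + 30) + (−36k − 72)
  3k² + 21k + 30 = (−(1/12)k − 5/12)(−36k − 72) + (0)
Last nonzero remainder: −36k − 72. Dividing through by −36 gives the monic gcd k + 2.

k + 2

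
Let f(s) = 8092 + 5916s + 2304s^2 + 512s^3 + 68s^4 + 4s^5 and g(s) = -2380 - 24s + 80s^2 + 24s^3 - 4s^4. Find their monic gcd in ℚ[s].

17 + 6s + s^2

By polynomial division,
  4s^5 + 68s^4 + 512s^3 + 2304s^2 + 5916s + 8092 = (-s - 23)(-4s^4 + 24s^3 + 80s^2 - 24s - 2380) + (1144s^3 + 4120s^2 + 2984s - 46648)
  -4s^4 + 24s^3 + 80s^2 - 24s - 2380 = (-(1/286)s + 1373/40898)(1144s^3 + 4120s^2 + 2984s - 46648) + (-(979104/20449)s^2 - (5874624/20449)s - 16644768/20449)
  1144s^3 + 4120s^2 + 2984s - 46648 = (-(2924207/122388)s + 1002001/17484)(-(979104/20449)s^2 - (5874624/20449)s - 16644768/20449) + (0)
Last nonzero remainder: -(979104/20449)s^2 - (5874624/20449)s - 16644768/20449. Dividing through by -979104/20449 gives the monic gcd s^2 + 6s + 17.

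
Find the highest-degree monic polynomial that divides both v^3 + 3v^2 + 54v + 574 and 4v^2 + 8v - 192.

1

By polynomial division,
  v^3 + 3v^2 + 54v + 574 = ((1/4)v + 1/4)(4v^2 + 8v - 192) + (100v + 622)
  4v^2 + 8v - 192 = ((1/25)v - 211/1250)(100v + 622) + (-54379/625)
  100v + 622 = (-(62500/54379)v - 388750/54379)(-54379/625) + (0)
The last nonzero remainder is the constant -54379/625, so the polynomials are coprime and gcd = 1.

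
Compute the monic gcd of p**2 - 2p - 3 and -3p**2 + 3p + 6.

p + 1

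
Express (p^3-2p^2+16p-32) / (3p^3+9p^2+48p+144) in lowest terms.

(p-2)/(3p+9)

Repeated division with remainder:
  p^3-2p^2+16p-32 = (1/3)(3p^3+9p^2+48p+144) + (-5p^2-80)
  3p^3+9p^2+48p+144 = (-(3/5)p-9/5)(-5p^2-80) + (0)
Last nonzero remainder: -5p^2-80. Dividing through by -5 gives the monic gcd p^2+16.
Cancel p^2+16 from numerator and denominator to get the reduced form.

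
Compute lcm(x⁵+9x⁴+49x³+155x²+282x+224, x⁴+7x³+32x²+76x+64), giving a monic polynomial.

x⁶+11x⁵+67x⁴+253x³+592x²+788x+448

Apply the Euclidean algorithm:
  x⁵+9x⁴+49x³+155x²+282x+224 = (x+2)(x⁴+7x³+32x²+76x+64) + (3x³+15x²+66x+96)
  x⁴+7x³+32x²+76x+64 = ((1/3)x+2/3)(3x³+15x²+66x+96) + (0)
Last nonzero remainder: 3x³+15x²+66x+96. Dividing through by 3 gives the monic gcd x³+5x²+22x+32.
Then lcm(f, g) = f·g / gcd(f, g); expanding and making the result monic gives the answer.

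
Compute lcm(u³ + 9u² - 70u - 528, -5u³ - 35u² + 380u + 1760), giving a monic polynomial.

By polynomial division,
  u³ + 9u² - 70u - 528 = (-1/5)(-5u³ - 35u² + 380u + 1760) + (2u² + 6u - 176)
  -5u³ - 35u² + 380u + 1760 = (-(5/2)u - 10)(2u² + 6u - 176) + (0)
Last nonzero remainder: 2u² + 6u - 176. Dividing through by 2 gives the monic gcd u² + 3u - 88.
Then lcm(f, g) = f·g / gcd(f, g); expanding and making the result monic gives the answer.

u⁴ + 13u³ - 34u² - 808u - 2112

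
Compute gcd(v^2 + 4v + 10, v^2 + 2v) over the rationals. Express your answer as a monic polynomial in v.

By polynomial division,
  v^2 + 4v + 10 = (v^2 + 2v) + (2v + 10)
  v^2 + 2v = ((1/2)v − 3/2)(2v + 10) + (15)
  2v + 10 = ((2/15)v + 2/3)(15) + (0)
The last nonzero remainder is the constant 15, so the polynomials are coprime and gcd = 1.

1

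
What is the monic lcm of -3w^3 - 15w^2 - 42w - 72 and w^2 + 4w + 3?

w^4 + 6w^3 + 19w^2 + 38w + 24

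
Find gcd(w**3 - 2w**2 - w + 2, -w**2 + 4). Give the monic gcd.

w - 2

Apply the Euclidean algorithm:
  w**3 - 2w**2 - w + 2 = (-w + 2)(-w**2 + 4) + (3w - 6)
  -w**2 + 4 = (-(1/3)w - 2/3)(3w - 6) + (0)
Last nonzero remainder: 3w - 6. Dividing through by 3 gives the monic gcd w - 2.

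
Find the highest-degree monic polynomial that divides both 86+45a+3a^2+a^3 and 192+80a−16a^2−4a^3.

2+a

Repeated division with remainder:
  a^3+3a^2+45a+86 = (−1/4)(−4a^3−16a^2+80a+192) + (−a^2+65a+134)
  −4a^3−16a^2+80a+192 = (4a+276)(−a^2+65a+134) + (−18396a−36792)
  −a^2+65a+134 = ((1/18396)a−67/18396)(−18396a−36792) + (0)
Last nonzero remainder: −18396a−36792. Dividing through by −18396 gives the monic gcd a+2.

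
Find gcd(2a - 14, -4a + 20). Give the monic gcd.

1

Euclidean algorithm in ℚ[a]:
  2a - 14 = (-1/2)(-4a + 20) + (-4)
  -4a + 20 = (a - 5)(-4) + (0)
The last nonzero remainder is the constant -4, so the polynomials are coprime and gcd = 1.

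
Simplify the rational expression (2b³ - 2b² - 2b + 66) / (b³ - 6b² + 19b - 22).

By polynomial division,
  2b³ - 2b² - 2b + 66 = (2)(b³ - 6b² + 19b - 22) + (10b² - 40b + 110)
  b³ - 6b² + 19b - 22 = ((1/10)b - 1/5)(10b² - 40b + 110) + (0)
Last nonzero remainder: 10b² - 40b + 110. Dividing through by 10 gives the monic gcd b² - 4b + 11.
Cancel b² - 4b + 11 from numerator and denominator to get the reduced form.

(2b + 6)/(b - 2)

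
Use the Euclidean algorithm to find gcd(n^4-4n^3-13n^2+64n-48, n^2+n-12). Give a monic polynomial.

Repeated division with remainder:
  n^4-4n^3-13n^2+64n-48 = (n^2-5n+4)(n^2+n-12) + (0)
The last nonzero remainder n^2+n-12 is already monic.

n^2+n-12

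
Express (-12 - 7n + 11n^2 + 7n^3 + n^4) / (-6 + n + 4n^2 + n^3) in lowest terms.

(4 + 5n + n^2)/(2 + n)

Apply the Euclidean algorithm:
  n^4 + 7n^3 + 11n^2 - 7n - 12 = (n + 3)(n^3 + 4n^2 + n - 6) + (-2n^2 - 4n + 6)
  n^3 + 4n^2 + n - 6 = (-(1/2)n - 1)(-2n^2 - 4n + 6) + (0)
Last nonzero remainder: -2n^2 - 4n + 6. Dividing through by -2 gives the monic gcd n^2 + 2n - 3.
Cancel n^2 + 2n - 3 from numerator and denominator to get the reduced form.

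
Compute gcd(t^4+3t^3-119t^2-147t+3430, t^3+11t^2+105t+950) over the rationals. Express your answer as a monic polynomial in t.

Apply the Euclidean algorithm:
  t^4+3t^3-119t^2-147t+3430 = (t-8)(t^3+11t^2+105t+950) + (-136t^2-257t+11030)
  t^3+11t^2+105t+950 = (-(1/136)t-1239/18496)(-136t^2-257t+11030) + ((3123737/18496)t+15618685/9248)
  -136t^2-257t+11030 = (-(2515456/3123737)t+20401088/3123737)((3123737/18496)t+15618685/9248) + (0)
Last nonzero remainder: (3123737/18496)t+15618685/9248. Dividing through by 3123737/18496 gives the monic gcd t+10.

t+10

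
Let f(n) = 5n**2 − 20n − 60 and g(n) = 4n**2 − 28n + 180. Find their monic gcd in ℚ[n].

By polynomial division,
  5n**2 − 20n − 60 = (5/4)(4n**2 − 28n + 180) + (15n − 285)
  4n**2 − 28n + 180 = ((4/15)n + 16/5)(15n − 285) + (1092)
  15n − 285 = ((5/364)n − 95/364)(1092) + (0)
The last nonzero remainder is the constant 1092, so the polynomials are coprime and gcd = 1.

1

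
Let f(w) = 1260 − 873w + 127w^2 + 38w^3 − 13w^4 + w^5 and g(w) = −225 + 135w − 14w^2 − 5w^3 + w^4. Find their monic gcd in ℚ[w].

−45 + 36w − 10w^2 + w^3

Repeated division with remainder:
  w^5 − 13w^4 + 38w^3 + 127w^2 − 873w + 1260 = (w − 8)(w^4 − 5w^3 − 14w^2 + 135w − 225) + (12w^3 − 120w^2 + 432w − 540)
  w^4 − 5w^3 − 14w^2 + 135w − 225 = ((1/12)w + 5/12)(12w^3 − 120w^2 + 432w − 540) + (0)
Last nonzero remainder: 12w^3 − 120w^2 + 432w − 540. Dividing through by 12 gives the monic gcd w^3 − 10w^2 + 36w − 45.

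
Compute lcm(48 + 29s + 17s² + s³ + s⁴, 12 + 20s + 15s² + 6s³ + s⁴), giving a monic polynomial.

192 + 308s + 232s² + 101s³ + 25s⁴ + 5s⁵ + s⁶

By polynomial division,
  s⁴ + s³ + 17s² + 29s + 48 = (s⁴ + 6s³ + 15s² + 20s + 12) + (−5s³ + 2s² + 9s + 36)
  s⁴ + 6s³ + 15s² + 20s + 12 = (−(1/5)s − 32/25)(−5s³ + 2s² + 9s + 36) + ((484/25)s² + (968/25)s + 1452/25)
  −5s³ + 2s² + 9s + 36 = (−(125/484)s + 75/121)((484/25)s² + (968/25)s + 1452/25) + (0)
Last nonzero remainder: (484/25)s² + (968/25)s + 1452/25. Dividing through by 484/25 gives the monic gcd s² + 2s + 3.
Then lcm(f, g) = f·g / gcd(f, g); expanding and making the result monic gives the answer.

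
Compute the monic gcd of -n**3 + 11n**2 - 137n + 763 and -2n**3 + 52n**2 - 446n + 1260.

n - 7

Euclidean algorithm in ℚ[n]:
  -n**3 + 11n**2 - 137n + 763 = (1/2)(-2n**3 + 52n**2 - 446n + 1260) + (-15n**2 + 86n + 133)
  -2n**3 + 52n**2 - 446n + 1260 = ((2/15)n - 608/225)(-15n**2 + 86n + 133) + (-(52052/225)n + 364364/225)
  -15n**2 + 86n + 133 = ((3375/52052)n + 4275/52052)(-(52052/225)n + 364364/225) + (0)
Last nonzero remainder: -(52052/225)n + 364364/225. Dividing through by -52052/225 gives the monic gcd n - 7.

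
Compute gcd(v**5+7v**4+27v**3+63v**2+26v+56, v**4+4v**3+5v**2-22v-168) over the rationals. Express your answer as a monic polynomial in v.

Repeated division with remainder:
  v**5+7v**4+27v**3+63v**2+26v+56 = (v+3)(v**4+4v**3+5v**2-22v-168) + (10v**3+70v**2+260v+560)
  v**4+4v**3+5v**2-22v-168 = ((1/10)v-3/10)(10v**3+70v**2+260v+560) + (0)
Last nonzero remainder: 10v**3+70v**2+260v+560. Dividing through by 10 gives the monic gcd v**3+7v**2+26v+56.

v**3+7v**2+26v+56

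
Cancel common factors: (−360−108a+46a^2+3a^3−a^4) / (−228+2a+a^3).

Repeated division with remainder:
  −a^4+3a^3+46a^2−108a−360 = (−a+3)(a^3+2a−228) + (48a^2−342a+324)
  a^3+2a−228 = ((1/48)a+19/128)(48a^2−342a+324) + ((2945/64)a−8835/32)
  48a^2−342a+324 = ((3072/2945)a−3456/2945)((2945/64)a−8835/32) + (0)
Last nonzero remainder: (2945/64)a−8835/32. Dividing through by 2945/64 gives the monic gcd a−6.
Cancel a−6 from numerator and denominator to get the reduced form.

(60+28a−3a^2−a^3)/(38+6a+a^2)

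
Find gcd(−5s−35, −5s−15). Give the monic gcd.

1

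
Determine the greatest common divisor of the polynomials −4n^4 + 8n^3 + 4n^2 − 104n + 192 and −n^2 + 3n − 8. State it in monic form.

n^2 − 3n + 8

Repeated division with remainder:
  −4n^4 + 8n^3 + 4n^2 − 104n + 192 = (4n^2 + 4n − 24)(−n^2 + 3n − 8) + (0)
Last nonzero remainder: −n^2 + 3n − 8. Dividing through by −1 gives the monic gcd n^2 − 3n + 8.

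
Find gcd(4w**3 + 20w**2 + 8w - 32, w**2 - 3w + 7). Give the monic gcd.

Apply the Euclidean algorithm:
  4w**3 + 20w**2 + 8w - 32 = (4w + 32)(w**2 - 3w + 7) + (76w - 256)
  w**2 - 3w + 7 = ((1/76)w + 7/1444)(76w - 256) + (2975/361)
  76w - 256 = ((27436/2975)w - 92416/2975)(2975/361) + (0)
The last nonzero remainder is the constant 2975/361, so the polynomials are coprime and gcd = 1.

1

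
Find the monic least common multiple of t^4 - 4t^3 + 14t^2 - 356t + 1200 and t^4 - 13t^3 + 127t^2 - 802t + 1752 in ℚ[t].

t^6 - 7t^5 + 99t^4 - 690t^3 + 3290t^2 - 29588t + 87600

By polynomial division,
  t^4 - 4t^3 + 14t^2 - 356t + 1200 = (t^4 - 13t^3 + 127t^2 - 802t + 1752) + (9t^3 - 113t^2 + 446t - 552)
  t^4 - 13t^3 + 127t^2 - 802t + 1752 = ((1/9)t - 4/81)(9t^3 - 113t^2 + 446t - 552) + ((5821/81)t^2 - (58210/81)t + 46568/27)
  9t^3 - 113t^2 + 446t - 552 = ((729/5821)t - 1863/5821)((5821/81)t^2 - (58210/81)t + 46568/27) + (0)
Last nonzero remainder: (5821/81)t^2 - (58210/81)t + 46568/27. Dividing through by 5821/81 gives the monic gcd t^2 - 10t + 24.
Then lcm(f, g) = f·g / gcd(f, g); expanding and making the result monic gives the answer.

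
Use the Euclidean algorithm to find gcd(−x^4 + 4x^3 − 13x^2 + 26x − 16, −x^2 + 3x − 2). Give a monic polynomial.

x^2 − 3x + 2

Apply the Euclidean algorithm:
  −x^4 + 4x^3 − 13x^2 + 26x − 16 = (x^2 − x + 8)(−x^2 + 3x − 2) + (0)
Last nonzero remainder: −x^2 + 3x − 2. Dividing through by −1 gives the monic gcd x^2 − 3x + 2.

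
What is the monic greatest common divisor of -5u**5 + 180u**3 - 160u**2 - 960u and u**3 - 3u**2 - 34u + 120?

Repeated division with remainder:
  -5u**5 + 180u**3 - 160u**2 - 960u = (-5u**2 - 15u - 35)(u**3 - 3u**2 - 34u + 120) + (-175u**2 - 350u + 4200)
  u**3 - 3u**2 - 34u + 120 = (-(1/175)u + 1/35)(-175u**2 - 350u + 4200) + (0)
Last nonzero remainder: -175u**2 - 350u + 4200. Dividing through by -175 gives the monic gcd u**2 + 2u - 24.

u**2 + 2u - 24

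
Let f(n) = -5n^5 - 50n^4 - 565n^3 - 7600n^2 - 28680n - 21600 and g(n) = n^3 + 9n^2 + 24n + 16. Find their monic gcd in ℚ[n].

n^2 + 5n + 4

Euclidean algorithm in ℚ[n]:
  -5n^5 - 50n^4 - 565n^3 - 7600n^2 - 28680n - 21600 = (-5n^2 - 5n - 400)(n^3 + 9n^2 + 24n + 16) + (-3800n^2 - 19000n - 15200)
  n^3 + 9n^2 + 24n + 16 = (-(1/3800)n - 1/950)(-3800n^2 - 19000n - 15200) + (0)
Last nonzero remainder: -3800n^2 - 19000n - 15200. Dividing through by -3800 gives the monic gcd n^2 + 5n + 4.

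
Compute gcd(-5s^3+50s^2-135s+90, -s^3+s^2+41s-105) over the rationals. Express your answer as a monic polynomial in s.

s-3

By polynomial division,
  -5s^3+50s^2-135s+90 = (5)(-s^3+s^2+41s-105) + (45s^2-340s+615)
  -s^3+s^2+41s-105 = (-(1/45)s-59/405)(45s^2-340s+615) + ((416/81)s-416/27)
  45s^2-340s+615 = ((3645/416)s-16605/416)((416/81)s-416/27) + (0)
Last nonzero remainder: (416/81)s-416/27. Dividing through by 416/81 gives the monic gcd s-3.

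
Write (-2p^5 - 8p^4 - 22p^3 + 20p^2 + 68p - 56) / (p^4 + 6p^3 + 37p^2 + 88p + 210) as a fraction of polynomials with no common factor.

(-2p^3 + 6p - 4)/(p^2 + 2p + 15)

Repeated division with remainder:
  -2p^5 - 8p^4 - 22p^3 + 20p^2 + 68p - 56 = (-2p + 4)(p^4 + 6p^3 + 37p^2 + 88p + 210) + (28p^3 + 48p^2 + 136p - 896)
  p^4 + 6p^3 + 37p^2 + 88p + 210 = ((1/28)p + 15/98)(28p^3 + 48p^2 + 136p - 896) + ((1215/49)p^2 + (4860/49)p + 2430/7)
  28p^3 + 48p^2 + 136p - 896 = ((1372/1215)p - 3136/1215)((1215/49)p^2 + (4860/49)p + 2430/7) + (0)
Last nonzero remainder: (1215/49)p^2 + (4860/49)p + 2430/7. Dividing through by 1215/49 gives the monic gcd p^2 + 4p + 14.
Cancel p^2 + 4p + 14 from numerator and denominator to get the reduced form.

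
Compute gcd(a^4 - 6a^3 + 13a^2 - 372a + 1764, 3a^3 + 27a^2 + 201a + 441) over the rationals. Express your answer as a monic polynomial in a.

a^2 + 6a + 49

Repeated division with remainder:
  a^4 - 6a^3 + 13a^2 - 372a + 1764 = ((1/3)a - 5)(3a^3 + 27a^2 + 201a + 441) + (81a^2 + 486a + 3969)
  3a^3 + 27a^2 + 201a + 441 = ((1/27)a + 1/9)(81a^2 + 486a + 3969) + (0)
Last nonzero remainder: 81a^2 + 486a + 3969. Dividing through by 81 gives the monic gcd a^2 + 6a + 49.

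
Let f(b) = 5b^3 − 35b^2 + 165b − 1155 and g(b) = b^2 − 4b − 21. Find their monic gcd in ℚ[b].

By polynomial division,
  5b^3 − 35b^2 + 165b − 1155 = (5b − 15)(b^2 − 4b − 21) + (210b − 1470)
  b^2 − 4b − 21 = ((1/210)b + 1/70)(210b − 1470) + (0)
Last nonzero remainder: 210b − 1470. Dividing through by 210 gives the monic gcd b − 7.

b − 7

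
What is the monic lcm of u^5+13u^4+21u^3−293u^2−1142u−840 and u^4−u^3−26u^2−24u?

u^7+7u^6−57u^5−419u^4+616u^3+6012u^2+5040u

By polynomial division,
  u^5+13u^4+21u^3−293u^2−1142u−840 = (u+14)(u^4−u^3−26u^2−24u) + (61u^3+95u^2−806u−840)
  u^4−u^3−26u^2−24u = ((1/61)u−156/3721)(61u^3+95u^2−806u−840) + (−(32760/3721)u^2−(163800/3721)u−131040/3721)
  61u^3+95u^2−806u−840 = (−(226981/32760)u+3721/156)(−(32760/3721)u^2−(163800/3721)u−131040/3721) + (0)
Last nonzero remainder: −(32760/3721)u^2−(163800/3721)u−131040/3721. Dividing through by −32760/3721 gives the monic gcd u^2+5u+4.
Then lcm(f, g) = f·g / gcd(f, g); expanding and making the result monic gives the answer.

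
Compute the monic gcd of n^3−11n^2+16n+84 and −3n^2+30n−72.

n−6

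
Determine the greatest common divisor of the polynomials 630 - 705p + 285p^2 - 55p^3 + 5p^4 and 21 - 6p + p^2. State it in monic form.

21 - 6p + p^2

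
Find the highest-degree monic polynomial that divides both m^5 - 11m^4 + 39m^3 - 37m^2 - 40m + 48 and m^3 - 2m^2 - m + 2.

Euclidean algorithm in ℚ[m]:
  m^5 - 11m^4 + 39m^3 - 37m^2 - 40m + 48 = (m^2 - 9m + 22)(m^3 - 2m^2 - m + 2) + (-4m^2 + 4)
  m^3 - 2m^2 - m + 2 = (-(1/4)m + 1/2)(-4m^2 + 4) + (0)
Last nonzero remainder: -4m^2 + 4. Dividing through by -4 gives the monic gcd m^2 - 1.

m^2 - 1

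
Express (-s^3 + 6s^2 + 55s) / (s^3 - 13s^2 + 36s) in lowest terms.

Repeated division with remainder:
  -s^3 + 6s^2 + 55s = (-1)(s^3 - 13s^2 + 36s) + (-7s^2 + 91s)
  s^3 - 13s^2 + 36s = (-(1/7)s)(-7s^2 + 91s) + (36s)
  -7s^2 + 91s = (-(7/36)s + 91/36)(36s) + (0)
Last nonzero remainder: 36s. Dividing through by 36 gives the monic gcd s.
Cancel s from numerator and denominator to get the reduced form.

(-s^2 + 6s + 55)/(s^2 - 13s + 36)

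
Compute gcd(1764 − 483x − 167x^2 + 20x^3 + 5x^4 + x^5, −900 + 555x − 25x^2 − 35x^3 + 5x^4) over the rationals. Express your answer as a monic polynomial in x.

36 − 15x − 2x^2 + x^3

Euclidean algorithm in ℚ[x]:
  x^5 + 5x^4 + 20x^3 − 167x^2 − 483x + 1764 = ((1/5)x + 12/5)(5x^4 − 35x^3 − 25x^2 + 555x − 900) + (109x^3 − 218x^2 − 1635x + 3924)
  5x^4 − 35x^3 − 25x^2 + 555x − 900 = ((5/109)x − 25/109)(109x^3 − 218x^2 − 1635x + 3924) + (0)
Last nonzero remainder: 109x^3 − 218x^2 − 1635x + 3924. Dividing through by 109 gives the monic gcd x^3 − 2x^2 − 15x + 36.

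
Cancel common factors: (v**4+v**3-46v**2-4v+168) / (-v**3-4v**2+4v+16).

(-v**2-v+42)/(v+4)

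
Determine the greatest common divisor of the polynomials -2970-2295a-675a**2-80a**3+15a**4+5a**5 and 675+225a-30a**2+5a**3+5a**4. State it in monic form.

Euclidean algorithm in ℚ[a]:
  5a**5+15a**4-80a**3-675a**2-2295a-2970 = (a+2)(5a**4+5a**3-30a**2+225a+675) + (-60a**3-840a**2-3420a-4320)
  5a**4+5a**3-30a**2+225a+675 = (-(1/12)a+13/12)(-60a**3-840a**2-3420a-4320) + (595a**2+3570a+5355)
  -60a**3-840a**2-3420a-4320 = (-(12/119)a-96/119)(595a**2+3570a+5355) + (0)
Last nonzero remainder: 595a**2+3570a+5355. Dividing through by 595 gives the monic gcd a**2+6a+9.

9+6a+a**2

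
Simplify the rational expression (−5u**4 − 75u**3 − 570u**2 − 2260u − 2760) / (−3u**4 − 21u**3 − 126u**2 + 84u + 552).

By polynomial division,
  −5u**4 − 75u**3 − 570u**2 − 2260u − 2760 = (5/3)(−3u**4 − 21u**3 − 126u**2 + 84u + 552) + (−40u**3 − 360u**2 − 2400u − 3680)
  −3u**4 − 21u**3 − 126u**2 + 84u + 552 = ((3/40)u − 3/20)(−40u**3 − 360u**2 − 2400u − 3680) + (0)
Last nonzero remainder: −40u**3 − 360u**2 − 2400u − 3680. Dividing through by −40 gives the monic gcd u**3 + 9u**2 + 60u + 92.
Cancel u**3 + 9u**2 + 60u + 92 from numerator and denominator to get the reduced form.

(5u + 30)/(3u − 6)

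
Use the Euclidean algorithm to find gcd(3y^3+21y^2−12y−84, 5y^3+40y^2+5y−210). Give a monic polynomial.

Apply the Euclidean algorithm:
  3y^3+21y^2−12y−84 = (3/5)(5y^3+40y^2+5y−210) + (−3y^2−15y+42)
  5y^3+40y^2+5y−210 = (−(5/3)y−5)(−3y^2−15y+42) + (0)
Last nonzero remainder: −3y^2−15y+42. Dividing through by −3 gives the monic gcd y^2+5y−14.

y^2+5y−14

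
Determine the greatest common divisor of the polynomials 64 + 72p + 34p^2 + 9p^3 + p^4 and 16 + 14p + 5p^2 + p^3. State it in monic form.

16 + 14p + 5p^2 + p^3

Repeated division with remainder:
  p^4 + 9p^3 + 34p^2 + 72p + 64 = (p + 4)(p^3 + 5p^2 + 14p + 16) + (0)
The last nonzero remainder p^3 + 5p^2 + 14p + 16 is already monic.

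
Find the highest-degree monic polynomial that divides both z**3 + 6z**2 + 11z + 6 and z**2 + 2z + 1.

z + 1

Apply the Euclidean algorithm:
  z**3 + 6z**2 + 11z + 6 = (z + 4)(z**2 + 2z + 1) + (2z + 2)
  z**2 + 2z + 1 = ((1/2)z + 1/2)(2z + 2) + (0)
Last nonzero remainder: 2z + 2. Dividing through by 2 gives the monic gcd z + 1.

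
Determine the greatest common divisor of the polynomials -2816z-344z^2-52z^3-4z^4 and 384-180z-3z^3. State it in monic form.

Repeated division with remainder:
  -4z^4-52z^3-344z^2-2816z = ((4/3)z+52/3)(-3z^3-180z+384) + (-104z^2-208z-6656)
  -3z^3-180z+384 = ((3/104)z-3/52)(-104z^2-208z-6656) + (0)
Last nonzero remainder: -104z^2-208z-6656. Dividing through by -104 gives the monic gcd z^2+2z+64.

64+2z+z^2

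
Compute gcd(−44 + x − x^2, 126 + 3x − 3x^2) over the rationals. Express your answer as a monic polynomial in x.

Repeated division with remainder:
  −x^2 + x − 44 = (1/3)(−3x^2 + 3x + 126) + (−86)
  −3x^2 + 3x + 126 = ((3/86)x^2 − (3/86)x − 63/43)(−86) + (0)
The last nonzero remainder is the constant −86, so the polynomials are coprime and gcd = 1.

1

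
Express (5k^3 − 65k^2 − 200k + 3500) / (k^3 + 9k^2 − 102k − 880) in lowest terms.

Apply the Euclidean algorithm:
  5k^3 − 65k^2 − 200k + 3500 = (5)(k^3 + 9k^2 − 102k − 880) + (−110k^2 + 310k + 7900)
  k^3 + 9k^2 − 102k − 880 = (−(1/110)k − 13/121)(−110k^2 + 310k + 7900) + ((378/121)k − 3780/121)
  −110k^2 + 310k + 7900 = (−(6655/189)k − 47795/189)((378/121)k − 3780/121) + (0)
Last nonzero remainder: (378/121)k − 3780/121. Dividing through by 378/121 gives the monic gcd k − 10.
Cancel k − 10 from numerator and denominator to get the reduced form.

(5k^2 − 15k − 350)/(k^2 + 19k + 88)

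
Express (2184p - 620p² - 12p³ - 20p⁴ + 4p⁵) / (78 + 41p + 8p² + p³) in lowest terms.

Apply the Euclidean algorithm:
  4p⁵ - 20p⁴ - 12p³ - 620p² + 2184p = (4p² - 52p + 240)(p³ + 8p² + 41p + 78) + (-720p² - 3600p - 18720)
  p³ + 8p² + 41p + 78 = (-(1/720)p - 1/240)(-720p² - 3600p - 18720) + (0)
Last nonzero remainder: -720p² - 3600p - 18720. Dividing through by -720 gives the monic gcd p² + 5p + 26.
Cancel p² + 5p + 26 from numerator and denominator to get the reduced form.

(84p - 40p² + 4p³)/(3 + p)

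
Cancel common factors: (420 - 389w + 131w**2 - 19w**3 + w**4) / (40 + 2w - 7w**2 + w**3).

(21 - 10w + w**2)/(2 + w)

By polynomial division,
  w**4 - 19w**3 + 131w**2 - 389w + 420 = (w - 12)(w**3 - 7w**2 + 2w + 40) + (45w**2 - 405w + 900)
  w**3 - 7w**2 + 2w + 40 = ((1/45)w + 2/45)(45w**2 - 405w + 900) + (0)
Last nonzero remainder: 45w**2 - 405w + 900. Dividing through by 45 gives the monic gcd w**2 - 9w + 20.
Cancel w**2 - 9w + 20 from numerator and denominator to get the reduced form.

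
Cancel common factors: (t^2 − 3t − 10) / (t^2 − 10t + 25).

(t + 2)/(t − 5)

By polynomial division,
  t^2 − 3t − 10 = (t^2 − 10t + 25) + (7t − 35)
  t^2 − 10t + 25 = ((1/7)t − 5/7)(7t − 35) + (0)
Last nonzero remainder: 7t − 35. Dividing through by 7 gives the monic gcd t − 5.
Cancel t − 5 from numerator and denominator to get the reduced form.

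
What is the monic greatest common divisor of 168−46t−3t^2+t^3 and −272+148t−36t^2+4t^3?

Euclidean algorithm in ℚ[t]:
  t^3−3t^2−46t+168 = (1/4)(4t^3−36t^2+148t−272) + (6t^2−83t+236)
  4t^3−36t^2+148t−272 = ((2/3)t+29/9)(6t^2−83t+236) + ((2323/9)t−9292/9)
  6t^2−83t+236 = ((54/2323)t−531/2323)((2323/9)t−9292/9) + (0)
Last nonzero remainder: (2323/9)t−9292/9. Dividing through by 2323/9 gives the monic gcd t−4.

−4+t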